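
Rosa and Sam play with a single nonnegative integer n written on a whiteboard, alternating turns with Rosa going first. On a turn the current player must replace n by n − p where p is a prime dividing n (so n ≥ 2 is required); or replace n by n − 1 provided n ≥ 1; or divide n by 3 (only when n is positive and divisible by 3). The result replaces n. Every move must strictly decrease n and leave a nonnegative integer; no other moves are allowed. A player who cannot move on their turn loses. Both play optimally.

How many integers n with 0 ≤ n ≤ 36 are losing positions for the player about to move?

Positions with no move are L. A position that does have a move is losing for the player to move precisely when every available move leads to a winning position for the opponent. Fill in the labels:
n=0: no move → L
n=1: can move to 0, which is L ⇒ W
n=2: can move to 0, which is L ⇒ W
n=3: can move to 0, which is L ⇒ W
n=4: moves to 2(W), 3(W); every one is W ⇒ L
n=5: can move to 0, which is L ⇒ W
n=6: can move to 4, which is L ⇒ W
n=7: can move to 0, which is L ⇒ W
n=8: moves to 6(W), 7(W); every one is W ⇒ L
n=9: can move to 8, which is L ⇒ W
n=10: can move to 8, which is L ⇒ W
n=11: can move to 0, which is L ⇒ W
n=12: can move to 4, which is L ⇒ W
n=13: can move to 0, which is L ⇒ W
n=14: moves to 7(W), 12(W), 13(W); every one is W ⇒ L
n=15: can move to 14, which is L ⇒ W
n=16: can move to 14, which is L ⇒ W
n=17: can move to 0, which is L ⇒ W
n=18: moves to 6(W), 15(W), 16(W), 17(W); every one is W ⇒ L
n=19: can move to 0, which is L ⇒ W
n=20: can move to 18, which is L ⇒ W
n=21: can move to 14, which is L ⇒ W
n=22: moves to 11(W), 20(W), 21(W); every one is W ⇒ L
n=23: can move to 0, which is L ⇒ W
n=24: can move to 8, which is L ⇒ W
n=25: moves to 20(W), 24(W); every one is W ⇒ L
n=26: can move to 25, which is L ⇒ W
n=27: moves to 9(W), 24(W), 26(W); every one is W ⇒ L
n=28: can move to 27, which is L ⇒ W
n=29: can move to 0, which is L ⇒ W
n=30: can move to 25, which is L ⇒ W
n=31: can move to 0, which is L ⇒ W
n=32: moves to 30(W), 31(W); every one is W ⇒ L
n=33: can move to 22, which is L ⇒ W
n=34: can move to 32, which is L ⇒ W
n=35: moves to 28(W), 30(W), 34(W); every one is W ⇒ L
n=36: can move to 35, which is L ⇒ W
L entries with 0 ≤ n ≤ 36: n = 0, 4, 8, 14, 18, 22, 25, 27, 32, 35; that makes 10.

10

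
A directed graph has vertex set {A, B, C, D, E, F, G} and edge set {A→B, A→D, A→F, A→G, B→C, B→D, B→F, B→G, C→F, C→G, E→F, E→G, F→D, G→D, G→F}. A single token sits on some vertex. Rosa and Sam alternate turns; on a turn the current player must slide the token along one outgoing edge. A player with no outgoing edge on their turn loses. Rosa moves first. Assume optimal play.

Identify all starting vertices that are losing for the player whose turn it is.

Positions with no move are L. A position that does have a move is losing for the player to move precisely when every available move leads to a winning position for the opponent. Fill in the labels:
Every edge goes from a vertex to one that appears earlier in the order D, F, G, C, B, E, A, so processing vertices in that order labels each vertex after all of its successors.
D: no outgoing edge → L
F: W (go to D, an L position)
G: W (go to D, an L position)
C: L (options G(W), F(W) are all W)
B: W (go to C, an L position)
E: L (options G(W), F(W) are all W)
A: W (go to D, an L position)
Reading off the rows marked L gives the requested list; there are 3 such vertices.

C, D, E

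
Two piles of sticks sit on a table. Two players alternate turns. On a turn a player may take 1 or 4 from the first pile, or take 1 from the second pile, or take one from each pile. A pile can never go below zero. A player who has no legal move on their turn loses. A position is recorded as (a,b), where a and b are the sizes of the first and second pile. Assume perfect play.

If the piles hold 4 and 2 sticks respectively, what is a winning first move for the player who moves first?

Use the standard recursion: the mover loses at a terminal position; elsewhere, the mover wins exactly when some move hands the opponent an L position.
No move ever increases a pile, so every position that can arise here has a ≤ 4 and b ≤ 2; it is enough to label the cells with 0 ≤ a ≤ 4 and 0 ≤ b ≤ 2.
Every move lowers a or b (never raises either), so fill the grid row by row in increasing a, and left to right within a row: each cell's successors are then already labelled.
      b=0  b=1  b=2
a=0:    L    W    L
a=1:    W    W    W
a=2:    L    W    L
a=3:    W    W    W
a=4:    W    L    W
Cells with no legal move (terminal, hence L): (0,0).
The remaining L cells, each justified by listing all of its moves:
(0,2): L (sole option (0,1)(W) is W)
(2,0): L (sole option (1,0)(W) is W)
(2,2): L (options (1,2)(W), (2,1)(W), (1,1)(W) are all W)
(4,1): L (options (3,1)(W), (0,1)(W), (4,0)(W), (3,0)(W) are all W)
Every other cell has at least one move into one of the L cells above, so it is W.
From (4,2), the L positions reachable in one move are: (0,2), (4,1). Any move reaching one of these is winning.

Move to (0,2).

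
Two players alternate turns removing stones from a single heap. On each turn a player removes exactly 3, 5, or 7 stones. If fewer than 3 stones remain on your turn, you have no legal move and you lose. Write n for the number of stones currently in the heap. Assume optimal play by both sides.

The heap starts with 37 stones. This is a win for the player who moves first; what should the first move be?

Label each position W (a win for the player to move) or L (a loss). A position with no legal move is L; any other position is W exactly when some move reaches an L, and L when every move reaches a W.
n=0: no move → L
n=1: no move → L
n=2: no move → L
n=3: W (go to 0, an L position)
n=4: W (go to 1, an L position)
n=5: W (go to 2, an L position)
n=6: W (go to 1, an L position)
n=7: W (go to 2, an L position)
n=8: W (go to 1, an L position)
n=9: W (go to 2, an L position)
n=10: L (options 7(W), 5(W), 3(W) are all W)
n=11: L (options 8(W), 6(W), 4(W) are all W)
n=12: L (options 9(W), 7(W), 5(W) are all W)
n=13: W (go to 10, an L position)
n=14: W (go to 11, an L position)
n=15: W (go to 12, an L position)
n=16: W (go to 11, an L position)
n=17: W (go to 12, an L position)
n=18: W (go to 11, an L position)
n=19: W (go to 12, an L position)
n=20: L (options 17(W), 15(W), 13(W) are all W)
n=21: L (options 18(W), 16(W), 14(W) are all W)
n=22: L (options 19(W), 17(W), 15(W) are all W)
n=23: W (go to 20, an L position)
n=24: W (go to 21, an L position)
n=25: W (go to 22, an L position)
n=26: W (go to 21, an L position)
n=27: W (go to 22, an L position)
n=28: W (go to 21, an L position)
n=29: W (go to 22, an L position)
n=30: L (options 27(W), 25(W), 23(W) are all W)
n=31: L (options 28(W), 26(W), 24(W) are all W)
n=32: L (options 29(W), 27(W), 25(W) are all W)
n=33: W (go to 30, an L position)
n=34: W (go to 31, an L position)
n=35: W (go to 32, an L position)
n=36: W (go to 31, an L position)
n=37: W (go to 32, an L position)
From 37, the L positions reachable in one move are: 32, 30. Any move reaching one of these is winning.

Remove 5, leaving 32.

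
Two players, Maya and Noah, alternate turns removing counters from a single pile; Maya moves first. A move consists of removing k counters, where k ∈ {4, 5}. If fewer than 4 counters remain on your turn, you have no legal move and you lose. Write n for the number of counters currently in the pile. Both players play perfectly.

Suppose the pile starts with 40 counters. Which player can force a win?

Maya wins.

Classify positions by backward induction: terminal positions (no move available) are L. From any other position, the mover wins iff some move reaches an L.
n=0: no move → L
n=1: no move → L
n=2: no move → L
n=3: no move → L
n=4: reaches L-position 0 → W
n=5: reaches L-position 1 → W
n=6: reaches L-position 2 → W
n=7: reaches L-position 3 → W
n=8: reaches L-position 3 → W
n=9: only reaches 5(W), 4(W), all W → L
n=10: only reaches 6(W), 5(W), all W → L
n=11: only reaches 7(W), 6(W), all W → L
n=12: only reaches 8(W), 7(W), all W → L
n=13: reaches L-position 9 → W
n=14: reaches L-position 10 → W
n=15: reaches L-position 11 → W
n=16: reaches L-position 12 → W
n=17: reaches L-position 12 → W
n=18: only reaches 14(W), 13(W), all W → L
n=19: only reaches 15(W), 14(W), all W → L
n=20: only reaches 16(W), 15(W), all W → L
n=21: only reaches 17(W), 16(W), all W → L
n=22: reaches L-position 18 → W
n=23: reaches L-position 19 → W
n=24: reaches L-position 20 → W
n=25: reaches L-position 21 → W
n=26: reaches L-position 21 → W
n=27: only reaches 23(W), 22(W), all W → L
n=28: only reaches 24(W), 23(W), all W → L
n=29: only reaches 25(W), 24(W), all W → L
n=30: only reaches 26(W), 25(W), all W → L
n=31: reaches L-position 27 → W
n=32: reaches L-position 28 → W
n=33: reaches L-position 29 → W
n=34: reaches L-position 30 → W
n=35: reaches L-position 30 → W
n=36: only reaches 32(W), 31(W), all W → L
n=37: only reaches 33(W), 32(W), all W → L
n=38: only reaches 34(W), 33(W), all W → L
n=39: only reaches 35(W), 34(W), all W → L
n=40: reaches L-position 36 → W
The starting position 40 is W: Maya should remove 4, leaving 36, handing over an L position.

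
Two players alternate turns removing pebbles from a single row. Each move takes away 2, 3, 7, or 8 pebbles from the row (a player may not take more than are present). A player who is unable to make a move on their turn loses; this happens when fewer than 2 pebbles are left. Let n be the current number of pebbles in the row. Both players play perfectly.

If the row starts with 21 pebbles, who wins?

Classify positions by backward induction: terminal positions (no move available) are L. From any other position, the mover wins iff some move reaches an L.
n=0: no move → L
n=1: no move → L
n=2: W (go to 0, an L position)
n=3: W (go to 1, an L position)
n=4: W (go to 1, an L position)
n=5: L (options 3(W), 2(W) are all W)
n=6: L (options 4(W), 3(W) are all W)
n=7: W (go to 5, an L position)
n=8: W (go to 6, an L position)
n=9: W (go to 6, an L position)
n=10: L (options 8(W), 7(W), 3(W), 2(W) are all W)
n=11: L (options 9(W), 8(W), 4(W), 3(W) are all W)
n=12: W (go to 10, an L position)
n=13: W (go to 11, an L position)
n=14: W (go to 11, an L position)
n=15: L (options 13(W), 12(W), 8(W), 7(W) are all W)
n=16: L (options 14(W), 13(W), 9(W), 8(W) are all W)
n=17: W (go to 15, an L position)
n=18: W (go to 16, an L position)
n=19: W (go to 16, an L position)
n=20: L (options 18(W), 17(W), 13(W), 12(W) are all W)
n=21: L (options 19(W), 18(W), 14(W), 13(W) are all W)
Every move from 21 reaches a W position, so the mover loses.

The second player wins.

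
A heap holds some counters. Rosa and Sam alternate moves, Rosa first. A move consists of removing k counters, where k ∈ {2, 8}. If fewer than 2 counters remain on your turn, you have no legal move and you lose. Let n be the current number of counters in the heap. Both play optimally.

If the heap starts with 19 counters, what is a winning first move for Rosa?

Remove 8, leaving 11.

Work bottom-up. With no move the player to move loses. Otherwise the position is W if at least one move leads to an L position for the opponent, and L if every move leads to a W.
n=0: no move → L
n=1: no move → L
n=2: can move to 0, which is L ⇒ W
n=3: can move to 1, which is L ⇒ W
n=4: the only move is to 2(W), a W ⇒ L
n=5: the only move is to 3(W), a W ⇒ L
n=6: can move to 4, which is L ⇒ W
n=7: can move to 5, which is L ⇒ W
n=8: can move to 0, which is L ⇒ W
n=9: can move to 1, which is L ⇒ W
n=10: moves to 8(W), 2(W); every one is W ⇒ L
n=11: moves to 9(W), 3(W); every one is W ⇒ L
n=12: can move to 10, which is L ⇒ W
n=13: can move to 11, which is L ⇒ W
n=14: moves to 12(W), 6(W); every one is W ⇒ L
n=15: moves to 13(W), 7(W); every one is W ⇒ L
n=16: can move to 14, which is L ⇒ W
n=17: can move to 15, which is L ⇒ W
n=18: can move to 10, which is L ⇒ W
n=19: can move to 11, which is L ⇒ W
From 19, the L positions reachable in one move are: 11.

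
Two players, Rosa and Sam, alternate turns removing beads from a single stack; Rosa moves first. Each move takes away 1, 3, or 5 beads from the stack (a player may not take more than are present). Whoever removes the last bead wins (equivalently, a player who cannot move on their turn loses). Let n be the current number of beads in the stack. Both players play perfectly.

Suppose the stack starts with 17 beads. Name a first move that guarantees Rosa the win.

Remove 1, leaving 16.

Use the standard recursion: the mover loses at a terminal position; elsewhere, the mover wins exactly when some move hands the opponent an L position.
n=0: no move → L
n=1: reaches L-position 0 → W
n=2: only reaches 1(W), which is W → L
n=3: reaches L-position 2 → W
n=4: only reaches 3(W), 1(W), all W → L
n=5: reaches L-position 4 → W
n=6: only reaches 5(W), 3(W), 1(W), all W → L
n=7: reaches L-position 6 → W
n=8: only reaches 7(W), 5(W), 3(W), all W → L
n=9: reaches L-position 8 → W
n=10: only reaches 9(W), 7(W), 5(W), all W → L
n=11: reaches L-position 10 → W
n=12: only reaches 11(W), 9(W), 7(W), all W → L
n=13: reaches L-position 12 → W
n=14: only reaches 13(W), 11(W), 9(W), all W → L
n=15: reaches L-position 14 → W
n=16: only reaches 15(W), 13(W), 11(W), all W → L
n=17: reaches L-position 16 → W
From 17, the L positions reachable in one move are: 16, 14, 12. Any move reaching one of these is winning.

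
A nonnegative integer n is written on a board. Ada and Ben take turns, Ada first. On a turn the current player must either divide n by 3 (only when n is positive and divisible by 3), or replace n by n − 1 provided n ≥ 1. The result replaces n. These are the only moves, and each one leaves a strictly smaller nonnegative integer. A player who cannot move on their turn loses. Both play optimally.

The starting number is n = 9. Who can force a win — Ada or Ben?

Use the standard recursion: the mover loses at a terminal position; elsewhere, the mover wins exactly when some move hands the opponent an L position.
n=0: no move → L
n=1: W (go to 0, an L position)
n=2: L (sole option 1(W) is W)
n=3: W (go to 2, an L position)
n=4: L (sole option 3(W) is W)
n=5: W (go to 4, an L position)
n=6: W (go to 2, an L position)
n=7: L (sole option 6(W) is W)
n=8: W (go to 7, an L position)
n=9: L (options 3(W), 8(W) are all W)
Every move from 9 reaches a W position, so the mover loses.

Ben wins.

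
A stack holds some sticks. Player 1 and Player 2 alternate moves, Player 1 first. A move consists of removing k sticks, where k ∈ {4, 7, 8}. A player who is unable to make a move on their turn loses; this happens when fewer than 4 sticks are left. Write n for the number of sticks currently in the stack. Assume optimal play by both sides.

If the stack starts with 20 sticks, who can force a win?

Player 1 wins.

Classify positions by backward induction: terminal positions (no move available) are L. From any other position, the mover wins iff some move reaches an L.
n=0: no move → L
n=1: no move → L
n=2: no move → L
n=3: no move → L
n=4: can move to 0, which is L ⇒ W
n=5: can move to 1, which is L ⇒ W
n=6: can move to 2, which is L ⇒ W
n=7: can move to 3, which is L ⇒ W
n=8: can move to 1, which is L ⇒ W
n=9: can move to 2, which is L ⇒ W
n=10: can move to 3, which is L ⇒ W
n=11: can move to 3, which is L ⇒ W
n=12: moves to 8(W), 5(W), 4(W); every one is W ⇒ L
n=13: moves to 9(W), 6(W), 5(W); every one is W ⇒ L
n=14: moves to 10(W), 7(W), 6(W); every one is W ⇒ L
n=15: moves to 11(W), 8(W), 7(W); every one is W ⇒ L
n=16: can move to 12, which is L ⇒ W
n=17: can move to 13, which is L ⇒ W
n=18: can move to 14, which is L ⇒ W
n=19: can move to 15, which is L ⇒ W
n=20: can move to 13, which is L ⇒ W
The starting position 20 is W: Player 1 should remove 7, leaving 13, handing over an L position.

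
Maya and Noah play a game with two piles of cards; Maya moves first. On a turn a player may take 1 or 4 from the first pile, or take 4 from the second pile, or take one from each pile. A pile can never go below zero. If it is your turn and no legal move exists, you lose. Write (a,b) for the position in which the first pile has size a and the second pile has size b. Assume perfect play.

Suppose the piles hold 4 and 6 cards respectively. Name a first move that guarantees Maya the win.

Move to (3,6).

Compute win/loss labels from the base case upward. A position with no move is L. Any other position is W if it can reach an L in one move, else L.
No move ever increases a pile, so every position that can arise here has a ≤ 4 and b ≤ 6; it is enough to label the cells with 0 ≤ a ≤ 4 and 0 ≤ b ≤ 6.
Every move lowers a or b (never raises either), so fill the grid row by row in increasing a, and left to right within a row: each cell's successors are then already labelled.
      b=0  b=1  b=2  b=3  b=4  b=5  b=6
a=0:    L    L    L    L    W    W    W
a=1:    W    W    W    W    W    L    L
a=2:    L    L    L    L    W    W    W
a=3:    W    W    W    W    W    L    L
a=4:    W    W    W    W    L    W    W
Cells with no legal move (terminal, hence L): (0,0), (0,1), (0,2), (0,3).
The remaining L cells, each justified by listing all of its moves:
(1,5): only reaches (0,5)(W), (1,1)(W), (0,4)(W), all W → L
(1,6): only reaches (0,6)(W), (1,2)(W), (0,5)(W), all W → L
(2,0): only reaches (1,0)(W), which is W → L
(2,1): only reaches (1,1)(W), (1,0)(W), all W → L
(2,2): only reaches (1,2)(W), (1,1)(W), all W → L
(2,3): only reaches (1,3)(W), (1,2)(W), all W → L
(3,5): only reaches (2,5)(W), (3,1)(W), (2,4)(W), all W → L
(3,6): only reaches (2,6)(W), (3,2)(W), (2,5)(W), all W → L
(4,4): only reaches (3,4)(W), (0,4)(W), (4,0)(W), (3,3)(W), all W → L
Every other cell has at least one move into one of the L cells above, so it is W.
From (4,6), the L positions reachable in one move are: (3,6), (3,5). Any move reaching one of these is winning.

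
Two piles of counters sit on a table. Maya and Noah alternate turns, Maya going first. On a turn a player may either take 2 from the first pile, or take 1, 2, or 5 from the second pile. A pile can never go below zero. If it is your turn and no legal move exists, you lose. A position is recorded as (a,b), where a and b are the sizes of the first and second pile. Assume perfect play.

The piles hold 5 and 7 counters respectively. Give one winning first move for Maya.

Label each position W (a win for the player to move) or L (a loss). A position with no legal move is L; any other position is W exactly when some move reaches an L, and L when every move reaches a W.
No move ever increases a pile, so every position that can arise here has a ≤ 5 and b ≤ 7; it is enough to label the cells with 0 ≤ a ≤ 5 and 0 ≤ b ≤ 7.
Every move lowers a or b (never raises either), so fill the grid row by row in increasing a, and left to right within a row: each cell's successors are then already labelled.
      b=0  b=1  b=2  b=3  b=4  b=5  b=6  b=7
a=0:    L    W    W    L    W    W    L    W
a=1:    L    W    W    L    W    W    L    W
a=2:    W    L    W    W    L    W    W    L
a=3:    W    L    W    W    L    W    W    L
a=4:    L    W    W    L    W    W    L    W
a=5:    L    W    W    L    W    W    L    W
Cells with no legal move (terminal, hence L): (0,0), (1,0).
The remaining L cells, each justified by listing all of its moves:
(0,3): L (options (0,2)(W), (0,1)(W) are all W)
(0,6): L (options (0,5)(W), (0,4)(W), (0,1)(W) are all W)
(1,3): L (options (1,2)(W), (1,1)(W) are all W)
(1,6): L (options (1,5)(W), (1,4)(W), (1,1)(W) are all W)
(2,1): L (options (0,1)(W), (2,0)(W) are all W)
(2,4): L (options (0,4)(W), (2,3)(W), (2,2)(W) are all W)
(2,7): L (options (0,7)(W), (2,6)(W), (2,5)(W), (2,2)(W) are all W)
(3,1): L (options (1,1)(W), (3,0)(W) are all W)
(3,4): L (options (1,4)(W), (3,3)(W), (3,2)(W) are all W)
(3,7): L (options (1,7)(W), (3,6)(W), (3,5)(W), (3,2)(W) are all W)
(4,0): L (sole option (2,0)(W) is W)
(4,3): L (options (2,3)(W), (4,2)(W), (4,1)(W) are all W)
(4,6): L (options (2,6)(W), (4,5)(W), (4,4)(W), (4,1)(W) are all W)
(5,0): L (sole option (3,0)(W) is W)
(5,3): L (options (3,3)(W), (5,2)(W), (5,1)(W) are all W)
(5,6): L (options (3,6)(W), (5,5)(W), (5,4)(W), (5,1)(W) are all W)
Every other cell has at least one move into one of the L cells above, so it is W.
From (5,7), the L positions reachable in one move are: (3,7), (5,6). Any move reaching one of these is winning.

Move to (3,7).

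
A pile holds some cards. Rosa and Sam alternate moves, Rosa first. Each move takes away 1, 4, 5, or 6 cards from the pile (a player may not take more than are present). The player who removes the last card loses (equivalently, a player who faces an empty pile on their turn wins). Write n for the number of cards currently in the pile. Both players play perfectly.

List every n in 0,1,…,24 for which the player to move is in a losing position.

Label each position W (a win for the player to move) or L (a loss). A position with no legal move is W; any other position is W exactly when some move reaches an L, and L when every move reaches a W.
n=0: no move; the opponent has just taken the last card and therefore loses → W
n=1: →0(W) only, which is W, so L
n=2: →1(L), so W
n=3: →2(W) only, which is W, so L
n=4: →3(L), so W
n=5: →1(L), so W
n=6: →1(L), so W
n=7: →3(L), so W
n=8: →3(L), so W
n=9: →3(L), so W
n=10: →9(W), 6(W), 5(W), 4(W) — all W, so L
n=11: →10(L), so W
n=12: →11(W), 8(W), 7(W), 6(W) — all W, so L
n=13: →12(L), so W
n=14: →10(L), so W
n=15: →10(L), so W
n=16: →12(L), so W
n=17: →12(L), so W
n=18: →12(L), so W
n=19: →18(W), 15(W), 14(W), 13(W) — all W, so L
n=20: →19(L), so W
n=21: →20(W), 17(W), 16(W), 15(W) — all W, so L
n=22: →21(L), so W
n=23: →19(L), so W
n=24: →19(L), so W
Reading off the rows marked L gives the requested list; there are 6 such values of n.

1, 3, 10, 12, 19, 21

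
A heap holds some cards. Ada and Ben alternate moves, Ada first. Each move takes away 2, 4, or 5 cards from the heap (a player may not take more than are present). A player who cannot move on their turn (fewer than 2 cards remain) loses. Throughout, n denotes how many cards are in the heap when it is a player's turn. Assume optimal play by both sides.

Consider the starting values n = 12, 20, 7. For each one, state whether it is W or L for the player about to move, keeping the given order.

Build the W/L table. Terminal = L. A non-terminal position is W if it has a move to some L; otherwise it is L.
n=0: no move → L
n=1: no move → L
n=2: W (go to 0, an L position)
n=3: W (go to 1, an L position)
n=4: W (go to 0, an L position)
n=5: W (go to 1, an L position)
n=6: W (go to 1, an L position)
n=7: L (options 5(W), 3(W), 2(W) are all W)
n=8: L (options 6(W), 4(W), 3(W) are all W)
n=9: W (go to 7, an L position)
n=10: W (go to 8, an L position)
n=11: W (go to 7, an L position)
n=12: W (go to 8, an L position)
n=13: W (go to 8, an L position)
n=14: L (options 12(W), 10(W), 9(W) are all W)
n=15: L (options 13(W), 11(W), 10(W) are all W)
n=16: W (go to 14, an L position)
n=17: W (go to 15, an L position)
n=18: W (go to 14, an L position)
n=19: W (go to 15, an L position)
n=20: W (go to 15, an L position)

12: W, 20: W, 7: L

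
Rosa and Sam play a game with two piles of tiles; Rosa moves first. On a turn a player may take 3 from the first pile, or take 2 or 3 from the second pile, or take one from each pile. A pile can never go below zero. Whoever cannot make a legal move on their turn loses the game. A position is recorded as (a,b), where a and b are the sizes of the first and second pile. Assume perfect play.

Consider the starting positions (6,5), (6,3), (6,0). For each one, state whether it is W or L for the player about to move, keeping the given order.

Positions with no move are L. A position that does have a move is losing for the player to move precisely when every available move leads to a winning position for the opponent. Fill in the labels:
No move ever increases a pile, so every position that can arise here has a ≤ 6 and b ≤ 5; it is enough to label the cells with 0 ≤ a ≤ 6 and 0 ≤ b ≤ 5.
Every move lowers a or b (never raises either), so fill the grid row by row in increasing a, and left to right within a row: each cell's successors are then already labelled.
      b=0  b=1  b=2  b=3  b=4  b=5
a=0:    L    L    W    W    W    L
a=1:    L    W    W    W    L    L
a=2:    L    W    W    W    L    W
a=3:    W    W    L    L    W    W
a=4:    W    L    L    W    W    W
a=5:    W    L    W    W    W    L
a=6:    L    L    W    W    W    L
Cells with no legal move (terminal, hence L): (0,0), (0,1), (1,0), (2,0).
The remaining L cells, each justified by listing all of its moves:
(0,5): only reaches (0,3)(W), (0,2)(W), all W → L
(1,4): only reaches (1,2)(W), (1,1)(W), (0,3)(W), all W → L
(1,5): only reaches (1,3)(W), (1,2)(W), (0,4)(W), all W → L
(2,4): only reaches (2,2)(W), (2,1)(W), (1,3)(W), all W → L
(3,2): only reaches (0,2)(W), (3,0)(W), (2,1)(W), all W → L
(3,3): only reaches (0,3)(W), (3,1)(W), (3,0)(W), (2,2)(W), all W → L
(4,1): only reaches (1,1)(W), (3,0)(W), all W → L
(4,2): only reaches (1,2)(W), (4,0)(W), (3,1)(W), all W → L
(5,1): only reaches (2,1)(W), (4,0)(W), all W → L
(5,5): only reaches (2,5)(W), (5,3)(W), (5,2)(W), (4,4)(W), all W → L
(6,0): only reaches (3,0)(W), which is W → L
(6,1): only reaches (3,1)(W), (5,0)(W), all W → L
(6,5): only reaches (3,5)(W), (6,3)(W), (6,2)(W), (5,4)(W), all W → L
Every other cell has at least one move into one of the L cells above, so it is W.
(6,5): one of the L cells justified above, so L
(6,3): the move to (3,3) reaches an L cell, so W
(6,0): one of the L cells justified above, so L

(6,5): L, (6,3): W, (6,0): L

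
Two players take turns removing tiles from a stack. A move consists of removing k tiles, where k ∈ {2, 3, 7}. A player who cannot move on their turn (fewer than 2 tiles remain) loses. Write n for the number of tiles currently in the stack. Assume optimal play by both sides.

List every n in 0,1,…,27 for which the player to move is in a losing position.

0, 1, 5, 6, 10, 11, 15, 16, 20, 21, 25, 26

Label each position W (a win for the player to move) or L (a loss). A position with no legal move is L; any other position is W exactly when some move reaches an L, and L when every move reaches a W.
n=0: no move → L
n=1: no move → L
n=2: W (go to 0, an L position)
n=3: W (go to 1, an L position)
n=4: W (go to 1, an L position)
n=5: L (options 3(W), 2(W) are all W)
n=6: L (options 4(W), 3(W) are all W)
n=7: W (go to 5, an L position)
n=8: W (go to 6, an L position)
n=9: W (go to 6, an L position)
n=10: L (options 8(W), 7(W), 3(W) are all W)
n=11: L (options 9(W), 8(W), 4(W) are all W)
n=12: W (go to 10, an L position)
n=13: W (go to 11, an L position)
n=14: W (go to 11, an L position)
n=15: L (options 13(W), 12(W), 8(W) are all W)
n=16: L (options 14(W), 13(W), 9(W) are all W)
n=17: W (go to 15, an L position)
n=18: W (go to 16, an L position)
n=19: W (go to 16, an L position)
n=20: L (options 18(W), 17(W), 13(W) are all W)
n=21: L (options 19(W), 18(W), 14(W) are all W)
n=22: W (go to 20, an L position)
n=23: W (go to 21, an L position)
n=24: W (go to 21, an L position)
n=25: L (options 23(W), 22(W), 18(W) are all W)
n=26: L (options 24(W), 23(W), 19(W) are all W)
n=27: W (go to 25, an L position)
Reading off the rows marked L gives the requested list; there are 12 such values of n.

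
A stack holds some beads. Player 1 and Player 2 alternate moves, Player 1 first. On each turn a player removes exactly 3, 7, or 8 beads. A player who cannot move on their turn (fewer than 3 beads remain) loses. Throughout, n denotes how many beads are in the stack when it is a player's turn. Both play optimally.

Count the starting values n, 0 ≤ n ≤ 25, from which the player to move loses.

Compute win/loss labels from the base case upward. A position with no move is L. Any other position is W if it can reach an L in one move, else L.
n=0: no move → L
n=1: no move → L
n=2: no move → L
n=3: W (go to 0, an L position)
n=4: W (go to 1, an L position)
n=5: W (go to 2, an L position)
n=6: L (sole option 3(W) is W)
n=7: W (go to 0, an L position)
n=8: W (go to 1, an L position)
n=9: W (go to 6, an L position)
n=10: W (go to 2, an L position)
n=11: L (options 8(W), 4(W), 3(W) are all W)
n=12: L (options 9(W), 5(W), 4(W) are all W)
n=13: W (go to 6, an L position)
n=14: W (go to 11, an L position)
n=15: W (go to 12, an L position)
n=16: L (options 13(W), 9(W), 8(W) are all W)
n=17: L (options 14(W), 10(W), 9(W) are all W)
n=18: W (go to 11, an L position)
n=19: W (go to 16, an L position)
n=20: W (go to 17, an L position)
n=21: L (options 18(W), 14(W), 13(W) are all W)
n=22: L (options 19(W), 15(W), 14(W) are all W)
n=23: W (go to 16, an L position)
n=24: W (go to 21, an L position)
n=25: W (go to 22, an L position)
L entries with 0 ≤ n ≤ 25: n = 0, 1, 2, 6, 11, 12, 16, 17, 21, 22; that makes 10.

10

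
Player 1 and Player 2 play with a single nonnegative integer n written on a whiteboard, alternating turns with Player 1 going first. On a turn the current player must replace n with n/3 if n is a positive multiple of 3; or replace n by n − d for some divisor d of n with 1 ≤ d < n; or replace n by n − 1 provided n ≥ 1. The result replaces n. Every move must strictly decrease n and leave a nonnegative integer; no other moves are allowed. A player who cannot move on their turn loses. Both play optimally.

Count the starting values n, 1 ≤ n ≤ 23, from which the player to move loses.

Work bottom-up. With no move the player to move loses. Otherwise the position is W if at least one move leads to an L position for the opponent, and L if every move leads to a W.
n=0: no move → L
n=1: →0(L), so W
n=2: →1(W) only, which is W, so L
n=3: →2(L), so W
n=4: →2(L), so W
n=5: →4(W) only, which is W, so L
n=6: →2(L), so W
n=7: →6(W) only, which is W, so L
n=8: →7(L), so W
n=9: →3(W), 6(W), 8(W) — all W, so L
n=10: →5(L), so W
n=11: →10(W) only, which is W, so L
n=12: →9(L), so W
n=13: →12(W) only, which is W, so L
n=14: →7(L), so W
n=15: →5(L), so W
n=16: →8(W), 12(W), 14(W), 15(W) — all W, so L
n=17: →16(L), so W
n=18: →9(L), so W
n=19: →18(W) only, which is W, so L
n=20: →16(L), so W
n=21: →7(L), so W
n=22: →11(L), so W
n=23: →22(W) only, which is W, so L
L entries with 1 ≤ n ≤ 23 (n=0 is outside the asked range and is not counted): n = 2, 5, 7, 9, 11, 13, 16, 19, 23; that makes 9.

9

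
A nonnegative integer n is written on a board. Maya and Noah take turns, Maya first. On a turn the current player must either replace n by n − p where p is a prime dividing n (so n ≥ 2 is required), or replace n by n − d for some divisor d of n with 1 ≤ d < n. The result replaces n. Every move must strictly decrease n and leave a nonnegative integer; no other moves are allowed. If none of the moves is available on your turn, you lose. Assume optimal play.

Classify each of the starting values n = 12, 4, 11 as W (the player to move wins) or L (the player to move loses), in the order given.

Classify positions by backward induction: terminal positions (no move available) are L. From any other position, the mover wins iff some move reaches an L.
n=0: no move → L
n=1: no move → L
n=2: can move to 0, which is L ⇒ W
n=3: can move to 0, which is L ⇒ W
n=4: moves to 2(W), 3(W); every one is W ⇒ L
n=5: can move to 0, which is L ⇒ W
n=6: can move to 4, which is L ⇒ W
n=7: can move to 0, which is L ⇒ W
n=8: can move to 4, which is L ⇒ W
n=9: moves to 6(W), 8(W); every one is W ⇒ L
n=10: can move to 9, which is L ⇒ W
n=11: can move to 0, which is L ⇒ W
n=12: can move to 9, which is L ⇒ W

12: W, 4: L, 11: W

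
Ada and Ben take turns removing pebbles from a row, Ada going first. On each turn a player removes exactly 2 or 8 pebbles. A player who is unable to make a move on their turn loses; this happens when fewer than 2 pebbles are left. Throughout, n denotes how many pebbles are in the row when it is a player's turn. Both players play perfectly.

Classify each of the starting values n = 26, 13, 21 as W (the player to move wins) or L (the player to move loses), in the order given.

Compute win/loss labels from the base case upward. A position with no move is L. Any other position is W if it can reach an L in one move, else L.
n=0: no move → L
n=1: no move → L
n=2: can move to 0, which is L ⇒ W
n=3: can move to 1, which is L ⇒ W
n=4: the only move is to 2(W), a W ⇒ L
n=5: the only move is to 3(W), a W ⇒ L
n=6: can move to 4, which is L ⇒ W
n=7: can move to 5, which is L ⇒ W
n=8: can move to 0, which is L ⇒ W
n=9: can move to 1, which is L ⇒ W
n=10: moves to 8(W), 2(W); every one is W ⇒ L
n=11: moves to 9(W), 3(W); every one is W ⇒ L
n=12: can move to 10, which is L ⇒ W
n=13: can move to 11, which is L ⇒ W
n=14: moves to 12(W), 6(W); every one is W ⇒ L
n=15: moves to 13(W), 7(W); every one is W ⇒ L
n=16: can move to 14, which is L ⇒ W
n=17: can move to 15, which is L ⇒ W
n=18: can move to 10, which is L ⇒ W
n=19: can move to 11, which is L ⇒ W
n=20: moves to 18(W), 12(W); every one is W ⇒ L
n=21: moves to 19(W), 13(W); every one is W ⇒ L
n=22: can move to 20, which is L ⇒ W
n=23: can move to 21, which is L ⇒ W
n=24: moves to 22(W), 16(W); every one is W ⇒ L
n=25: moves to 23(W), 17(W); every one is W ⇒ L
n=26: can move to 24, which is L ⇒ W

26: W, 13: W, 21: L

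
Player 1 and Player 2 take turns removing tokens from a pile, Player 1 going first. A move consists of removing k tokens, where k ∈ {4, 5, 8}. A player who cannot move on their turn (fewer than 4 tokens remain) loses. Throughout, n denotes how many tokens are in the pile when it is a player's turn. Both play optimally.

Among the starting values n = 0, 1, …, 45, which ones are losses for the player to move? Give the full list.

Compute win/loss labels from the base case upward. A position with no move is L. Any other position is W if it can reach an L in one move, else L.
n=0: no move → L
n=1: no move → L
n=2: no move → L
n=3: no move → L
n=4: W (go to 0, an L position)
n=5: W (go to 1, an L position)
n=6: W (go to 2, an L position)
n=7: W (go to 3, an L position)
n=8: W (go to 3, an L position)
n=9: W (go to 1, an L position)
n=10: W (go to 2, an L position)
n=11: W (go to 3, an L position)
n=12: L (options 8(W), 7(W), 4(W) are all W)
n=13: L (options 9(W), 8(W), 5(W) are all W)
n=14: L (options 10(W), 9(W), 6(W) are all W)
n=15: L (options 11(W), 10(W), 7(W) are all W)
n=16: W (go to 12, an L position)
n=17: W (go to 13, an L position)
n=18: W (go to 14, an L position)
n=19: W (go to 15, an L position)
n=20: W (go to 15, an L position)
n=21: W (go to 13, an L position)
n=22: W (go to 14, an L position)
n=23: W (go to 15, an L position)
n=24: L (options 20(W), 19(W), 16(W) are all W)
n=25: L (options 21(W), 20(W), 17(W) are all W)
n=26: L (options 22(W), 21(W), 18(W) are all W)
n=27: L (options 23(W), 22(W), 19(W) are all W)
n=28: W (go to 24, an L position)
n=29: W (go to 25, an L position)
n=30: W (go to 26, an L position)
n=31: W (go to 27, an L position)
n=32: W (go to 27, an L position)
n=33: W (go to 25, an L position)
n=34: W (go to 26, an L position)
n=35: W (go to 27, an L position)
n=36: L (options 32(W), 31(W), 28(W) are all W)
n=37: L (options 33(W), 32(W), 29(W) are all W)
n=38: L (options 34(W), 33(W), 30(W) are all W)
n=39: L (options 35(W), 34(W), 31(W) are all W)
n=40: W (go to 36, an L position)
n=41: W (go to 37, an L position)
n=42: W (go to 38, an L position)
n=43: W (go to 39, an L position)
n=44: W (go to 39, an L position)
n=45: W (go to 37, an L position)
The losing starting values of n are exactly the entries labelled L in this table (16 of them).

0, 1, 2, 3, 12, 13, 14, 15, 24, 25, 26, 27, 36, 37, 38, 39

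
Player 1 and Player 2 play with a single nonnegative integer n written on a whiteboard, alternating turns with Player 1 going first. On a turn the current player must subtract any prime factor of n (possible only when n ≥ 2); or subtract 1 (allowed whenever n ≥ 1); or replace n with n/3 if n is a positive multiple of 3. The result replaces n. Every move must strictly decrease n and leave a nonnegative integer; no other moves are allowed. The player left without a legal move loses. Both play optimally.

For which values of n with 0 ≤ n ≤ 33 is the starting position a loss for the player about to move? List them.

Use the standard recursion: the mover loses at a terminal position; elsewhere, the mover wins exactly when some move hands the opponent an L position.
n=0: no move → L
n=1: can move to 0, which is L ⇒ W
n=2: can move to 0, which is L ⇒ W
n=3: can move to 0, which is L ⇒ W
n=4: moves to 2(W), 3(W); every one is W ⇒ L
n=5: can move to 0, which is L ⇒ W
n=6: can move to 4, which is L ⇒ W
n=7: can move to 0, which is L ⇒ W
n=8: moves to 6(W), 7(W); every one is W ⇒ L
n=9: can move to 8, which is L ⇒ W
n=10: can move to 8, which is L ⇒ W
n=11: can move to 0, which is L ⇒ W
n=12: can move to 4, which is L ⇒ W
n=13: can move to 0, which is L ⇒ W
n=14: moves to 7(W), 12(W), 13(W); every one is W ⇒ L
n=15: can move to 14, which is L ⇒ W
n=16: can move to 14, which is L ⇒ W
n=17: can move to 0, which is L ⇒ W
n=18: moves to 6(W), 15(W), 16(W), 17(W); every one is W ⇒ L
n=19: can move to 0, which is L ⇒ W
n=20: can move to 18, which is L ⇒ W
n=21: can move to 14, which is L ⇒ W
n=22: moves to 11(W), 20(W), 21(W); every one is W ⇒ L
n=23: can move to 0, which is L ⇒ W
n=24: can move to 8, which is L ⇒ W
n=25: moves to 20(W), 24(W); every one is W ⇒ L
n=26: can move to 25, which is L ⇒ W
n=27: moves to 9(W), 24(W), 26(W); every one is W ⇒ L
n=28: can move to 27, which is L ⇒ W
n=29: can move to 0, which is L ⇒ W
n=30: can move to 25, which is L ⇒ W
n=31: can move to 0, which is L ⇒ W
n=32: moves to 30(W), 31(W); every one is W ⇒ L
n=33: can move to 22, which is L ⇒ W
The losing starting values of n are exactly the entries labelled L in this table (9 of them).

0, 4, 8, 14, 18, 22, 25, 27, 32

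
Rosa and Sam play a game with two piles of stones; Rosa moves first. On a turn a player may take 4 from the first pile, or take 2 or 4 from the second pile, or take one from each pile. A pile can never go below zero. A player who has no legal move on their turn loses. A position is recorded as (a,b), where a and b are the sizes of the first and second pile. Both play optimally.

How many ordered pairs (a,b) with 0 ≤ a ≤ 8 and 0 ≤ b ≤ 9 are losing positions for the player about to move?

34

Use the standard recursion: the mover loses at a terminal position; elsewhere, the mover wins exactly when some move hands the opponent an L position.
Every move lowers a or b (never raises either), so fill the grid row by row in increasing a, and left to right within a row: each cell's successors are then already labelled.
      b=0  b=1  b=2  b=3  b=4  b=5  b=6  b=7  b=8  b=9
a=0:    L    L    W    W    W    W    L    L    W    W
a=1:    L    W    W    L    W    W    L    W    W    L
a=2:    L    W    W    L    W    W    L    W    W    L
a=3:    L    W    W    L    W    W    L    W    W    L
a=4:    W    W    L    L    W    W    W    W    L    L
a=5:    W    L    L    W    W    W    W    L    L    W
a=6:    W    L    W    W    L    W    W    L    W    W
a=7:    W    L    W    W    L    W    W    L    W    W
a=8:    L    L    W    W    W    W    L    L    W    W
Cells with no legal move (terminal, hence L): (0,0), (0,1), (1,0), (2,0), (3,0).
The remaining L cells, each justified by listing all of its moves:
(0,6): only reaches (0,4)(W), (0,2)(W), all W → L
(0,7): only reaches (0,5)(W), (0,3)(W), all W → L
(1,3): only reaches (1,1)(W), (0,2)(W), all W → L
(1,6): only reaches (1,4)(W), (1,2)(W), (0,5)(W), all W → L
(1,9): only reaches (1,7)(W), (1,5)(W), (0,8)(W), all W → L
(2,3): only reaches (2,1)(W), (1,2)(W), all W → L
(2,6): only reaches (2,4)(W), (2,2)(W), (1,5)(W), all W → L
(2,9): only reaches (2,7)(W), (2,5)(W), (1,8)(W), all W → L
(3,3): only reaches (3,1)(W), (2,2)(W), all W → L
(3,6): only reaches (3,4)(W), (3,2)(W), (2,5)(W), all W → L
(3,9): only reaches (3,7)(W), (3,5)(W), (2,8)(W), all W → L
(4,2): only reaches (0,2)(W), (4,0)(W), (3,1)(W), all W → L
(4,3): only reaches (0,3)(W), (4,1)(W), (3,2)(W), all W → L
(4,8): only reaches (0,8)(W), (4,6)(W), (4,4)(W), (3,7)(W), all W → L
(4,9): only reaches (0,9)(W), (4,7)(W), (4,5)(W), (3,8)(W), all W → L
(5,1): only reaches (1,1)(W), (4,0)(W), all W → L
(5,2): only reaches (1,2)(W), (5,0)(W), (4,1)(W), all W → L
(5,7): only reaches (1,7)(W), (5,5)(W), (5,3)(W), (4,6)(W), all W → L
(5,8): only reaches (1,8)(W), (5,6)(W), (5,4)(W), (4,7)(W), all W → L
(6,1): only reaches (2,1)(W), (5,0)(W), all W → L
(6,4): only reaches (2,4)(W), (6,2)(W), (6,0)(W), (5,3)(W), all W → L
(6,7): only reaches (2,7)(W), (6,5)(W), (6,3)(W), (5,6)(W), all W → L
(7,1): only reaches (3,1)(W), (6,0)(W), all W → L
(7,4): only reaches (3,4)(W), (7,2)(W), (7,0)(W), (6,3)(W), all W → L
(7,7): only reaches (3,7)(W), (7,5)(W), (7,3)(W), (6,6)(W), all W → L
(8,0): only reaches (4,0)(W), which is W → L
(8,1): only reaches (4,1)(W), (7,0)(W), all W → L
(8,6): only reaches (4,6)(W), (8,4)(W), (8,2)(W), (7,5)(W), all W → L
(8,7): only reaches (4,7)(W), (8,5)(W), (8,3)(W), (7,6)(W), all W → L
Every other cell has at least one move into one of the L cells above, so it is W.
L cells per row: a=0: 4, a=1: 4, a=2: 4, a=3: 4, a=4: 4, a=5: 4, a=6: 3, a=7: 3, a=8: 4; total 34.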